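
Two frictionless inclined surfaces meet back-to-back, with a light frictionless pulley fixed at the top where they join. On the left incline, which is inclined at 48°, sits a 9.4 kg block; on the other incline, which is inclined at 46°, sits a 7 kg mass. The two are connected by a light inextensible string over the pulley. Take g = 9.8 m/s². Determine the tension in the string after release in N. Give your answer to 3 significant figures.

Resolve each weight along its own incline: the 9.4 kg mass has component 9.4 × 9.8 × sin 48° = 68.459 N down its slope, and the 7 kg mass has 7 × 9.8 × sin 46° = 49.347 N down its slope.
The 9.4 kg side's 68.459 N exceeds the other side's 49.347 N, so that mass slides down and the 7 kg mass slides up. Taking that direction as positive, Newton's second law for the whole system gives 68.459 − 49.347 = (9.4 + 7) a, so a = 19.112 / 16.4 = 1.1654 m/s².
For the 7 kg mass (up-slope positive): T − 49.347 = 7 × 1.1654, so T = 57.505 N.

57.5 N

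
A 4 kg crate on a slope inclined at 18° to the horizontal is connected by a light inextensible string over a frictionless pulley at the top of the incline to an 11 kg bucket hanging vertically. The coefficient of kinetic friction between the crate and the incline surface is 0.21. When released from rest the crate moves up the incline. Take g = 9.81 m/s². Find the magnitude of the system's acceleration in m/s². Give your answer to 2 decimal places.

5.86 m/s²

For the crate on the incline: the weight component along the slope is m₁g sin 18° = 4 × 9.81 × 0.3090 = 12.125 N and the normal force is N = m₁g cos 18° = 37.319 N.
Kinetic friction opposes the crate's motion up the incline: f = μN = 0.21 × 37.319 = 7.837 N acting down the slope.
Newton's second law for the crate (up-slope positive): T − 12.125 − 7.837 = 4 a. For the hanging bucket (downward positive): 11 × 9.81 − T = 11 a.
Adding the two equations eliminates T: 87.948 = 15 a, so a = 5.8632 m/s².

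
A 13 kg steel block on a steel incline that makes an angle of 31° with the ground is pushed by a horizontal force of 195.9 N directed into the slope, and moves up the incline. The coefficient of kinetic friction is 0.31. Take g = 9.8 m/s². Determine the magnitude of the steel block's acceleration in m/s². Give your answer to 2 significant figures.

2.9 m/s²

The horizontal push has components F cos 31° = 195.9 × 0.8572 = 167.925 N up the incline and F sin 31° = 195.9 × 0.5150 = 100.889 N pressing into the surface.
The normal force is therefore N = mg cos 31° + F sin 31° = 109.207 + 100.889 = 210.096 N, and kinetic friction down the slope is μN = 0.31 × 210.096 = 65.130 N.
Along the incline: F cos 31° − mg sin 31° − μN = ma, so 167.925 − 65.611 − 65.130 = 13 a, giving a = 2.8603 m/s².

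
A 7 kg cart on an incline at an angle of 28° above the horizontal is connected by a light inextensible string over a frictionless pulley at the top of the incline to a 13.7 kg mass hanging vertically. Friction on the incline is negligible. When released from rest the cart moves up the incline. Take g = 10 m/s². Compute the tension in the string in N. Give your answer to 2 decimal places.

For the cart on the incline: the weight component along the slope is m₁g sin 28° = 7 × 10 × 0.4695 = 32.865 N and the normal force is N = m₁g cos 28° = 61.806 N.
Newton's second law for the cart (up-slope positive): T − 32.865 = 7 a. For the hanging mass (downward positive): 13.7 × 10 − T = 13.7 a.
Adding the two equations eliminates T: 104.135 = 20.7 a, so a = 5.0307 m/s².
Then from the hanging mass's equation, T = 13.7 × (10 − 5.0307) = 68.079 N.

68.08 N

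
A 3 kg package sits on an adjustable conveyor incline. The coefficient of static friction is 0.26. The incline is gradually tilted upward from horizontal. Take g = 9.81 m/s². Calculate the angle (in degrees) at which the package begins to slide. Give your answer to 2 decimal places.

At the threshold of sliding, static friction is at its maximum μ_s N and exactly balances the weight component along the incline: mg sin θ = μ_s mg cos θ.
Hence tan θ = μ_s = 0.26, so θ = arctan(0.26) = 14.5742°.

14.57°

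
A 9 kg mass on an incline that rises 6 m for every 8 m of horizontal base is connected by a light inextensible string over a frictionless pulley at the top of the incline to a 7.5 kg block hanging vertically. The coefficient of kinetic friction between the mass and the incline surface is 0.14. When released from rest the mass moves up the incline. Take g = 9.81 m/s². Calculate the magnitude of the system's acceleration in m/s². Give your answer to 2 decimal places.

For the mass on the incline: the weight component along the slope is m₁g sin 36.87° = 9 × 9.81 × 0.6000 = 52.974 N and the normal force is N = m₁g cos 36.87° = 70.632 N.
Kinetic friction opposes the mass's motion up the incline: f = μN = 0.14 × 70.632 = 9.888 N acting down the slope.
Newton's second law for the mass (up-slope positive): T − 52.974 − 9.888 = 9 a. For the hanging block (downward positive): 7.5 × 9.81 − T = 7.5 a.
Adding the two equations eliminates T: 10.713 = 16.5 a, so a = 0.6493 m/s².

0.65 m/s²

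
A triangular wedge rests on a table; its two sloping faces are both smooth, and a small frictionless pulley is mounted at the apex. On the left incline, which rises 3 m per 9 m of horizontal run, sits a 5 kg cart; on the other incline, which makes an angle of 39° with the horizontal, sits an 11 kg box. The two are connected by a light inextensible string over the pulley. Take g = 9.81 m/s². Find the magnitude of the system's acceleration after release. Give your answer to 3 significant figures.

Resolve each weight along its own incline: the 5 kg mass has component 5 × 9.81 × sin 18.43° = 15.511 N down its slope, and the 11 kg mass has 11 × 9.81 × sin 39° = 67.910 N down its slope.
The 11 kg side's 67.910 N exceeds the other side's 15.511 N, so that mass slides down and the 5 kg mass slides up. Taking that direction as positive, Newton's second law for the whole system gives 67.910 − 15.511 = (5 + 11) a, so a = 52.399 / 16 = 3.2749 m/s².

3.27 m/s²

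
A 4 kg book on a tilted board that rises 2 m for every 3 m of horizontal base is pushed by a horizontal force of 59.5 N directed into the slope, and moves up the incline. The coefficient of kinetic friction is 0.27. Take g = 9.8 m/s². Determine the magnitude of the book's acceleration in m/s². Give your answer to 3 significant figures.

The horizontal push has components F cos 33.69° = 59.5 × 0.8321 = 49.510 N up the incline and F sin 33.69° = 59.5 × 0.5547 = 33.005 N pressing into the surface.
The normal force is therefore N = mg cos 33.69° + F sin 33.69° = 32.618 + 33.005 = 65.623 N, and kinetic friction down the slope is μN = 0.27 × 65.623 = 17.718 N.
Along the incline: F cos 33.69° − mg sin 33.69° − μN = ma, so 49.510 − 21.744 − 17.718 = 4 a, giving a = 2.5120 m/s².

2.51 m/s²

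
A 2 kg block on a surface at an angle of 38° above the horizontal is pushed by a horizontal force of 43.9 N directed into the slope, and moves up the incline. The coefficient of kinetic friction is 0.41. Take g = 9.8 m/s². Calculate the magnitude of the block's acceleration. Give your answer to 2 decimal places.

The horizontal push has components F cos 38° = 43.9 × 0.7880 = 34.593 N up the incline and F sin 38° = 43.9 × 0.6157 = 27.029 N pressing into the surface.
The normal force is therefore N = mg cos 38° + F sin 38° = 15.445 + 27.029 = 42.474 N, and kinetic friction down the slope is μN = 0.41 × 42.474 = 17.414 N.
Along the incline: F cos 38° − mg sin 38° − μN = ma, so 34.593 − 12.068 − 17.414 = 2 a, giving a = 2.5555 m/s².

2.56 m/s²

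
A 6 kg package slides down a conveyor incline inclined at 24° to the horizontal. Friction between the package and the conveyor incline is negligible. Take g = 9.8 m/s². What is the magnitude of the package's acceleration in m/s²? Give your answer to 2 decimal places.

3.99 m/s²

Resolving the weight along the incline: the component pulling the package down the slope is mg sin 24° = 6 × 9.8 × 0.4067 = 23.914 N, and the normal force is N = mg cos 24° = 6 × 9.8 × 0.9135 = 53.714 N.
With no friction the net force along the incline is 23.914 N, so a = g sin 24° = 23.914 / 6 = 3.9857 m/s².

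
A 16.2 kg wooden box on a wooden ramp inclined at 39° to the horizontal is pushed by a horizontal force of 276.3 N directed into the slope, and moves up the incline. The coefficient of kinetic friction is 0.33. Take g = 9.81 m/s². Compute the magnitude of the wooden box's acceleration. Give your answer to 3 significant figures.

The horizontal push has components F cos 39° = 276.3 × 0.7771 = 214.713 N up the incline and F sin 39° = 276.3 × 0.6293 = 173.876 N pressing into the surface.
The normal force is therefore N = mg cos 39° + F sin 39° = 123.498 + 173.876 = 297.374 N, and kinetic friction down the slope is μN = 0.33 × 297.374 = 98.133 N.
Along the incline: F cos 39° − mg sin 39° − μN = ma, so 214.713 − 100.010 − 98.133 = 16.2 a, giving a = 1.0228 m/s².

1.02 m/s²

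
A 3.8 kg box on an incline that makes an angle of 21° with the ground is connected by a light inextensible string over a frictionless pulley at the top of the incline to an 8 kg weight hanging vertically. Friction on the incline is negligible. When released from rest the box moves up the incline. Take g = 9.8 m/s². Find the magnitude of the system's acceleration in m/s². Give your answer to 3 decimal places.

5.513 m/s²

For the box on the incline: the weight component along the slope is m₁g sin 21° = 3.8 × 9.8 × 0.3584 = 13.347 N and the normal force is N = m₁g cos 21° = 34.767 N.
Newton's second law for the box (up-slope positive): T − 13.347 = 3.8 a. For the hanging weight (downward positive): 8 × 9.8 − T = 8 a.
Adding the two equations eliminates T: 65.053 = 11.8 a, so a = 5.5130 m/s².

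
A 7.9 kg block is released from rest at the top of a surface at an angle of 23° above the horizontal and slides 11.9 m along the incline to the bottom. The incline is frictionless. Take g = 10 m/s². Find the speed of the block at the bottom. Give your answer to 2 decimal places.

9.64 m/s

The weight component along the incline is mg sin 23° = 30.868 N and the normal force is N = mg cos 23° = 72.720 N.
With no friction, a = g sin 23° = 3.9073 m/s².
Starting from rest over a distance of 11.9 m, v² = 2aL = 2 × 3.9073 × 11.9 = 92.9937, so v = 9.6433 m/s.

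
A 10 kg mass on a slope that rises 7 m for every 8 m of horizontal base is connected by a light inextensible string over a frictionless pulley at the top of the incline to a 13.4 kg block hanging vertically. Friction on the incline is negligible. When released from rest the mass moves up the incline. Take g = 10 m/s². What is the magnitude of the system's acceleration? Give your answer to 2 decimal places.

2.91 m/s²

For the mass on the incline: the weight component along the slope is m₁g sin 41.19° = 10 × 10 × 0.6585 = 65.850 N and the normal force is N = m₁g cos 41.19° = 75.258 N.
Newton's second law for the mass (up-slope positive): T − 65.850 = 10 a. For the hanging block (downward positive): 13.4 × 10 − T = 13.4 a.
Adding the two equations eliminates T: 68.150 = 23.4 a, so a = 2.9124 m/s².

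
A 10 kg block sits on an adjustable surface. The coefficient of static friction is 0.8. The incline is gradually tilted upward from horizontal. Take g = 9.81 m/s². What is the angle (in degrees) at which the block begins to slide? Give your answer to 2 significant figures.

At the threshold of sliding, static friction is at its maximum μ_s N and exactly balances the weight component along the incline: mg sin θ = μ_s mg cos θ.
Hence tan θ = μ_s = 0.8, so θ = arctan(0.8) = 38.6598°.

39°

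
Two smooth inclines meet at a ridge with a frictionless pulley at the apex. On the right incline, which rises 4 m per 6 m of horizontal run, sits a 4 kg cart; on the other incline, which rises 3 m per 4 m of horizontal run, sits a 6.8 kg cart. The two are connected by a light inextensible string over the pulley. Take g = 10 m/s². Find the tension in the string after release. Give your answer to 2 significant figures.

29 N

Resolve each weight along its own incline: the 4 kg mass has component 4 × 10 × sin 33.69° = 22.188 N down its slope, and the 6.8 kg mass has 6.8 × 10 × sin 36.87° = 40.800 N down its slope.
The 6.8 kg side's 40.800 N exceeds the other side's 22.188 N, so that mass slides down and the 4 kg mass slides up. Taking that direction as positive, Newton's second law for the whole system gives 40.800 − 22.188 = (4 + 6.8) a, so a = 18.612 / 10.8 = 1.7233 m/s².
For the 4 kg mass (up-slope positive): T − 22.188 = 4 × 1.7233, so T = 29.081 N.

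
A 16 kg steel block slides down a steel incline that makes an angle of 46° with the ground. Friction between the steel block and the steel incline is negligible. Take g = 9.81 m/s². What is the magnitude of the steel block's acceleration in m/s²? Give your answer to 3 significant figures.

Resolving the weight along the incline: the component pulling the steel block down the slope is mg sin 46° = 16 × 9.81 × 0.7193 = 112.901 N, and the normal force is N = mg cos 46° = 16 × 9.81 × 0.6947 = 109.040 N.
With no friction the net force along the incline is 112.901 N, so a = g sin 46° = 112.901 / 16 = 7.0563 m/s².

7.06 m/s²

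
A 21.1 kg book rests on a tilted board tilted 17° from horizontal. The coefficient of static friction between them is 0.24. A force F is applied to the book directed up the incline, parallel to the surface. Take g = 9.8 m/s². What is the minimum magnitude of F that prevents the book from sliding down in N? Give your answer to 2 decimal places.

13.00 N

The normal force is N = mg cos 17° = 197.745 N. With F at its minimum the book is on the verge of sliding down, so static friction is at its maximum μ_s N = 0.24 × 197.745 = 47.459 N and acts up the slope.
Equilibrium along the incline: F + μ_s N = mg sin 17°, so F = 60.457 − 47.459 = 12.998 N.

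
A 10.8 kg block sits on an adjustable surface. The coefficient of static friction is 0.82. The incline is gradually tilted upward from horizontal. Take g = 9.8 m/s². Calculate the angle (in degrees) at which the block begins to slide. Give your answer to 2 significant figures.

39°

At the threshold of sliding, static friction is at its maximum μ_s N and exactly balances the weight component along the incline: mg sin θ = μ_s mg cos θ.
Hence tan θ = μ_s = 0.82, so θ = arctan(0.82) = 39.3518°.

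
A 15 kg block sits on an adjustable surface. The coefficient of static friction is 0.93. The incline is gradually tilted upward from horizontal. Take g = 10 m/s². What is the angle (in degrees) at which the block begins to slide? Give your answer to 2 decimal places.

At the threshold of sliding, static friction is at its maximum μ_s N and exactly balances the weight component along the incline: mg sin θ = μ_s mg cos θ.
Hence tan θ = μ_s = 0.93, so θ = arctan(0.93) = 42.9228°.

42.92°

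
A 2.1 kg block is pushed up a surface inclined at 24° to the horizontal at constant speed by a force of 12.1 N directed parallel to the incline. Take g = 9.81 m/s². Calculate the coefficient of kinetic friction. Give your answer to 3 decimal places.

At constant speed ΣF = 0 along the incline. The applied 12.1 N acts up the slope; the weight component mg sin 24° = 8.379 N and kinetic friction μN both act down the slope.
So 12.1 = 8.379 + μ × 18.820, giving μ = (12.1 − 8.379) / 18.820 = 0.1977.

0.198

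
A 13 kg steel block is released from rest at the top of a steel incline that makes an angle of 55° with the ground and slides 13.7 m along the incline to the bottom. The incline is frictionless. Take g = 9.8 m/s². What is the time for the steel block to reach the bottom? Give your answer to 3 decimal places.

The weight component along the incline is mg sin 55° = 104.360 N and the normal force is N = mg cos 55° = 73.074 N.
With no friction, a = g sin 55° = 8.0277 m/s².
Starting from rest, L = ½at², so t = √(2L/a) = √(2 × 13.7 / 8.0277) = 1.8475 s.

1.847 s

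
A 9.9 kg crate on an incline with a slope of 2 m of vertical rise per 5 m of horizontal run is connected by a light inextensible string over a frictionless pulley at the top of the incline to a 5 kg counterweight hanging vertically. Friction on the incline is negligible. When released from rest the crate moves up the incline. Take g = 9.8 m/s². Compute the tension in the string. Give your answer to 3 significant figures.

44.6 N

For the crate on the incline: the weight component along the slope is m₁g sin 21.80° = 9.9 × 9.8 × 0.3714 = 36.033 N and the normal force is N = m₁g cos 21.80° = 90.081 N.
Newton's second law for the crate (up-slope positive): T − 36.033 = 9.9 a. For the hanging counterweight (downward positive): 5 × 9.8 − T = 5 a.
Adding the two equations eliminates T: 12.967 = 14.9 a, so a = 0.8703 m/s².
Then from the hanging counterweight's equation, T = 5 × (9.8 − 0.8703) = 44.648 N.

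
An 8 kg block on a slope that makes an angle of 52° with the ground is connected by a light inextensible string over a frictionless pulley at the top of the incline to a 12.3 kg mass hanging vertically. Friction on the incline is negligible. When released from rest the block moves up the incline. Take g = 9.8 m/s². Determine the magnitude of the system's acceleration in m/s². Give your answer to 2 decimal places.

2.89 m/s²

For the block on the incline: the weight component along the slope is m₁g sin 52° = 8 × 9.8 × 0.7880 = 61.779 N and the normal force is N = m₁g cos 52° = 48.268 N.
Newton's second law for the block (up-slope positive): T − 61.779 = 8 a. For the hanging mass (downward positive): 12.3 × 9.8 − T = 12.3 a.
Adding the two equations eliminates T: 58.761 = 20.3 a, so a = 2.8946 m/s².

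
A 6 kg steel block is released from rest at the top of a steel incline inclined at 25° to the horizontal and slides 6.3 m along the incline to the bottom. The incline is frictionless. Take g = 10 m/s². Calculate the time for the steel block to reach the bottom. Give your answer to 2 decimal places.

1.73 s

The weight component along the incline is mg sin 25° = 25.357 N and the normal force is N = mg cos 25° = 54.378 N.
With no friction, a = g sin 25° = 4.2262 m/s².
Starting from rest, L = ½at², so t = √(2L/a) = √(2 × 6.3 / 4.2262) = 1.7267 s.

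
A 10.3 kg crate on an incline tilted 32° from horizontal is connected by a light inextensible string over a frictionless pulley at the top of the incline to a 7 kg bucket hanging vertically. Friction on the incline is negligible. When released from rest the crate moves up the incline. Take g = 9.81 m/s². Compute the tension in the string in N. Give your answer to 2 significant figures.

For the crate on the incline: the weight component along the slope is m₁g sin 32° = 10.3 × 9.81 × 0.5299 = 53.543 N and the normal force is N = m₁g cos 32° = 85.689 N.
Newton's second law for the crate (up-slope positive): T − 53.543 = 10.3 a. For the hanging bucket (downward positive): 7 × 9.81 − T = 7 a.
Adding the two equations eliminates T: 15.127 = 17.3 a, so a = 0.8744 m/s².
Then from the hanging bucket's equation, T = 7 × (9.81 − 0.8744) = 62.549 N.

63 N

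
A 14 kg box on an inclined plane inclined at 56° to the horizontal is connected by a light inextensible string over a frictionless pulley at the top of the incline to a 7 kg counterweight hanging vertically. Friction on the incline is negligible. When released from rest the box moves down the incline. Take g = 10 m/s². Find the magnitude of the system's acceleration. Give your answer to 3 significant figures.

For the box on the incline: the weight component along the slope is m₁g sin 56° = 14 × 10 × 0.8290 = 116.060 N and the normal force is N = m₁g cos 56° = 78.287 N.
Newton's second law for the box (down-slope positive): 116.060 − T = 14 a. For the hanging counterweight (upward positive): T − 7 × 10 = 7 a.
Adding the two equations eliminates T: 46.060 = 21 a, so a = 2.1933 m/s².

2.19 m/s²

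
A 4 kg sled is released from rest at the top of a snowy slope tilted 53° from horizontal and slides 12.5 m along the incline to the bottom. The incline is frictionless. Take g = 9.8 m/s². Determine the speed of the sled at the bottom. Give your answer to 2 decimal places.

The weight component along the incline is mg sin 53° = 31.307 N and the normal force is N = mg cos 53° = 23.591 N.
With no friction, a = g sin 53° = 7.8266 m/s².
Starting from rest over a distance of 12.5 m, v² = 2aL = 2 × 7.8266 × 12.5 = 195.6650, so v = 13.9880 m/s.

13.99 m/s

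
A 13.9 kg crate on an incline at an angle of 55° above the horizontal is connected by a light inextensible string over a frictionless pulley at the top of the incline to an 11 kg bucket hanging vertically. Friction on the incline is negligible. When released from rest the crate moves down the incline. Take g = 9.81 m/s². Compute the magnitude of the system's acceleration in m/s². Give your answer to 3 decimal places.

For the crate on the incline: the weight component along the slope is m₁g sin 55° = 13.9 × 9.81 × 0.8192 = 111.705 N and the normal force is N = m₁g cos 55° = 78.212 N.
Newton's second law for the crate (down-slope positive): 111.705 − T = 13.9 a. For the hanging bucket (upward positive): T − 11 × 9.81 = 11 a.
Adding the two equations eliminates T: 3.795 = 24.9 a, so a = 0.1524 m/s².

0.152 m/s²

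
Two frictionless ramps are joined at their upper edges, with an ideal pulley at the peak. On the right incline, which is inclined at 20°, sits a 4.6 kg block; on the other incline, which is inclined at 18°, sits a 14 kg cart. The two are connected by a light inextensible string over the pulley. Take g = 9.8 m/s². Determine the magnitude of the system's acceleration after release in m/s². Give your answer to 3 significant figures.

1.45 m/s²

Resolve each weight along its own incline: the 4.6 kg mass has component 4.6 × 9.8 × sin 20° = 15.418 N down its slope, and the 14 kg mass has 14 × 9.8 × sin 18° = 42.397 N down its slope.
The 14 kg side's 42.397 N exceeds the other side's 15.418 N, so that mass slides down and the 4.6 kg mass slides up. Taking that direction as positive, Newton's second law for the whole system gives 42.397 − 15.418 = (4.6 + 14) a, so a = 26.979 / 18.6 = 1.4505 m/s².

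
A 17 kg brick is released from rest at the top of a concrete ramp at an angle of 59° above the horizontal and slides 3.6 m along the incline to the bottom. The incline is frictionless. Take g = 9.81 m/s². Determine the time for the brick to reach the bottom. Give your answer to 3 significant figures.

0.925 s

The weight component along the incline is mg sin 59° = 142.950 N and the normal force is N = mg cos 59° = 85.893 N.
With no friction, a = g sin 59° = 8.4088 m/s².
Starting from rest, L = ½at², so t = √(2L/a) = √(2 × 3.6 / 8.4088) = 0.9253 s.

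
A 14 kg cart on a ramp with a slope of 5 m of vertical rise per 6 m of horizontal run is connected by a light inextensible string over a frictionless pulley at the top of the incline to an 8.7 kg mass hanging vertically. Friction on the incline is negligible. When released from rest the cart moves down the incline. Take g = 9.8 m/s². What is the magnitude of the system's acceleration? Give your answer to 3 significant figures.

For the cart on the incline: the weight component along the slope is m₁g sin 39.81° = 14 × 9.8 × 0.6402 = 87.835 N and the normal force is N = m₁g cos 39.81° = 105.400 N.
Newton's second law for the cart (down-slope positive): 87.835 − T = 14 a. For the hanging mass (upward positive): T − 8.7 × 9.8 = 8.7 a.
Adding the two equations eliminates T: 2.575 = 22.7 a, so a = 0.1134 m/s².

0.113 m/s²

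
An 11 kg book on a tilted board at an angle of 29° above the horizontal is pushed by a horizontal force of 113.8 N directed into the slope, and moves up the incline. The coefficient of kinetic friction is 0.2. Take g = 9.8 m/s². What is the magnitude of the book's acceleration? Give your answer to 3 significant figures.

1.58 m/s²

The horizontal push has components F cos 29° = 113.8 × 0.8746 = 99.529 N up the incline and F sin 29° = 113.8 × 0.4848 = 55.170 N pressing into the surface.
The normal force is therefore N = mg cos 29° + F sin 29° = 94.282 + 55.170 = 149.452 N, and kinetic friction down the slope is μN = 0.2 × 149.452 = 29.890 N.
Along the incline: F cos 29° − mg sin 29° − μN = ma, so 99.529 − 52.261 − 29.890 = 11 a, giving a = 1.5798 m/s².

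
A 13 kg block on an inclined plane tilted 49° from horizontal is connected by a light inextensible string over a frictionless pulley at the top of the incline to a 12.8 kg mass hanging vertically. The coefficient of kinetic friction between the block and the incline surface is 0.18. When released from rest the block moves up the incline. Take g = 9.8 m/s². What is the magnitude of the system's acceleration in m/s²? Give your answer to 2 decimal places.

For the block on the incline: the weight component along the slope is m₁g sin 49° = 13 × 9.8 × 0.7547 = 96.149 N and the normal force is N = m₁g cos 49° = 83.582 N.
Kinetic friction opposes the block's motion up the incline: f = μN = 0.18 × 83.582 = 15.045 N acting down the slope.
Newton's second law for the block (up-slope positive): T − 96.149 − 15.045 = 13 a. For the hanging mass (downward positive): 12.8 × 9.8 − T = 12.8 a.
Adding the two equations eliminates T: 14.246 = 25.8 a, so a = 0.5522 m/s².

0.55 m/s²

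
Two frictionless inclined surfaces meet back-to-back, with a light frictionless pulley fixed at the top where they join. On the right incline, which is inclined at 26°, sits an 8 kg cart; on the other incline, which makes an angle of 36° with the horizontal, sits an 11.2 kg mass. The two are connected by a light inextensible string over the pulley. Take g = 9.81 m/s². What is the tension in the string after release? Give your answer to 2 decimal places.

Resolve each weight along its own incline: the 8 kg mass has component 8 × 9.81 × sin 26° = 34.403 N down its slope, and the 11.2 kg mass has 11.2 × 9.81 × sin 36° = 64.581 N down its slope.
The 11.2 kg side's 64.581 N exceeds the other side's 34.403 N, so that mass slides down and the 8 kg mass slides up. Taking that direction as positive, Newton's second law for the whole system gives 64.581 − 34.403 = (8 + 11.2) a, so a = 30.178 / 19.2 = 1.5718 m/s².
For the 8 kg mass (up-slope positive): T − 34.403 = 8 × 1.5718, so T = 46.977 N.

46.98 N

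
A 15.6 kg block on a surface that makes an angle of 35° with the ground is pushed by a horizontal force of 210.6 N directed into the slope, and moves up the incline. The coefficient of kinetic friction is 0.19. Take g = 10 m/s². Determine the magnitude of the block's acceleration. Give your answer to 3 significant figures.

The horizontal push has components F cos 35° = 210.6 × 0.8192 = 172.524 N up the incline and F sin 35° = 210.6 × 0.5736 = 120.800 N pressing into the surface.
The normal force is therefore N = mg cos 35° + F sin 35° = 127.795 + 120.800 = 248.595 N, and kinetic friction down the slope is μN = 0.19 × 248.595 = 47.233 N.
Along the incline: F cos 35° − mg sin 35° − μN = ma, so 172.524 − 89.482 − 47.233 = 15.6 a, giving a = 2.2954 m/s².

2.30 m/s²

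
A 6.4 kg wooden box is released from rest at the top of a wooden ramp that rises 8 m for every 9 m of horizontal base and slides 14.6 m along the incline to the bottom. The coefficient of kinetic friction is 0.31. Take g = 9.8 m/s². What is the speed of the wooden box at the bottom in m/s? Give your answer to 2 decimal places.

The weight component along the incline is mg sin 41.63° = 41.669 N and the normal force is N = mg cos 41.63° = 46.878 N.
Friction up the slope is f = μN = 0.31 × 46.878 = 14.532 N, so the net downslope force is 41.669 − 14.532 = 27.137 N and a = 27.137 / 6.4 = 4.2402 m/s².
Starting from rest over a distance of 14.6 m, v² = 2aL = 2 × 4.2402 × 14.6 = 123.8138, so v = 11.1272 m/s.

11.13 m/s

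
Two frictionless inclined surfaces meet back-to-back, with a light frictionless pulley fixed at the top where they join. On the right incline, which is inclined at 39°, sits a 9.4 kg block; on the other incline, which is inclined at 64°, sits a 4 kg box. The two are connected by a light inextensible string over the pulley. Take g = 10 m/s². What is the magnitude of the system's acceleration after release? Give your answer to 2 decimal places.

Resolve each weight along its own incline: the 9.4 kg mass has component 9.4 × 10 × sin 39° = 59.156 N down its slope, and the 4 kg mass has 4 × 10 × sin 64° = 35.952 N down its slope.
The 9.4 kg side's 59.156 N exceeds the other side's 35.952 N, so that mass slides down and the 4 kg mass slides up. Taking that direction as positive, Newton's second law for the whole system gives 59.156 − 35.952 = (9.4 + 4) a, so a = 23.204 / 13.4 = 1.7316 m/s².

1.73 m/s²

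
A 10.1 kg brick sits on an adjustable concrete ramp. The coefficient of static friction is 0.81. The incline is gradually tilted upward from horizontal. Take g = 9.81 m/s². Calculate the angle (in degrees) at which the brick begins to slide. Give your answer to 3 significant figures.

At the threshold of sliding, static friction is at its maximum μ_s N and exactly balances the weight component along the incline: mg sin θ = μ_s mg cos θ.
Hence tan θ = μ_s = 0.81, so θ = arctan(0.81) = 39.0075°.

39.0°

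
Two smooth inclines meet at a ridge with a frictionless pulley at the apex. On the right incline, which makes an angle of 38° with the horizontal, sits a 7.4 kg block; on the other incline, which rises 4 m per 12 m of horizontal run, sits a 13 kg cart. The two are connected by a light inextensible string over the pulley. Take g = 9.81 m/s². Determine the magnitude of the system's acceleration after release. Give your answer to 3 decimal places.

0.214 m/s²

Resolve each weight along its own incline: the 7.4 kg mass has component 7.4 × 9.81 × sin 38° = 44.693 N down its slope, and the 13 kg mass has 13 × 9.81 × sin 18.43° = 40.329 N down its slope.
The 7.4 kg side's 44.693 N exceeds the other side's 40.329 N, so that mass slides down and the 13 kg mass slides up. Taking that direction as positive, Newton's second law for the whole system gives 44.693 − 40.329 = (7.4 + 13) a, so a = 4.364 / 20.4 = 0.2139 m/s².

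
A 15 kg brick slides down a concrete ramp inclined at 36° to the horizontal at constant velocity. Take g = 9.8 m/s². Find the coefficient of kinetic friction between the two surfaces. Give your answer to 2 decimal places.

At constant velocity the net force along the incline is zero: mg sin 36° = μ mg cos 36°.
So μ = tan 36° = 0.5878 / 0.8090 = 0.7266.

0.73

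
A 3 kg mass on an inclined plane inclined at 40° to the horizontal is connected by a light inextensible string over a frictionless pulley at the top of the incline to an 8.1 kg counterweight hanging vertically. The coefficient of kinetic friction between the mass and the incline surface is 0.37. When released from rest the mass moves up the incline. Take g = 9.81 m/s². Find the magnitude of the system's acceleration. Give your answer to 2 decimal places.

4.70 m/s²

For the mass on the incline: the weight component along the slope is m₁g sin 40° = 3 × 9.81 × 0.6428 = 18.918 N and the normal force is N = m₁g cos 40° = 22.545 N.
Kinetic friction opposes the mass's motion up the incline: f = μN = 0.37 × 22.545 = 8.342 N acting down the slope.
Newton's second law for the mass (up-slope positive): T − 18.918 − 8.342 = 3 a. For the hanging counterweight (downward positive): 8.1 × 9.81 − T = 8.1 a.
Adding the two equations eliminates T: 52.201 = 11.1 a, so a = 4.7028 m/s².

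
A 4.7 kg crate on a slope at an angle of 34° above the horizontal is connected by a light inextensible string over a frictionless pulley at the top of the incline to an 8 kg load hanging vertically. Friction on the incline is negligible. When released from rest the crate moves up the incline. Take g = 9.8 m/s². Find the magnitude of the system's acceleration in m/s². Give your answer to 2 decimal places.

For the crate on the incline: the weight component along the slope is m₁g sin 34° = 4.7 × 9.8 × 0.5592 = 25.757 N and the normal force is N = m₁g cos 34° = 38.185 N.
Newton's second law for the crate (up-slope positive): T − 25.757 = 4.7 a. For the hanging load (downward positive): 8 × 9.8 − T = 8 a.
Adding the two equations eliminates T: 52.643 = 12.7 a, so a = 4.1451 m/s².

4.15 m/s²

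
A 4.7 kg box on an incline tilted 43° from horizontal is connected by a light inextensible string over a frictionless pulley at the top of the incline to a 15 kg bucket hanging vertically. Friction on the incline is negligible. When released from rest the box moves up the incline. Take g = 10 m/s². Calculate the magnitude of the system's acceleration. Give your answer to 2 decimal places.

For the box on the incline: the weight component along the slope is m₁g sin 43° = 4.7 × 10 × 0.6820 = 32.054 N and the normal force is N = m₁g cos 43° = 34.374 N.
Newton's second law for the box (up-slope positive): T − 32.054 = 4.7 a. For the hanging bucket (downward positive): 15 × 10 − T = 15 a.
Adding the two equations eliminates T: 117.946 = 19.7 a, so a = 5.9871 m/s².

5.99 m/s²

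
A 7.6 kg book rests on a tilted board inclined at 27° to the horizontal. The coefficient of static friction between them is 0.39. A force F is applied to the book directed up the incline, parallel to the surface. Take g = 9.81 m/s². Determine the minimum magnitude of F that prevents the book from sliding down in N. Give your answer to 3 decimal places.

The normal force is N = mg cos 27° = 66.430 N. With F at its minimum the book is on the verge of sliding down, so static friction is at its maximum μ_s N = 0.39 × 66.430 = 25.908 N and acts up the slope.
Equilibrium along the incline: F + μ_s N = mg sin 27°, so F = 33.848 − 25.908 = 7.940 N.

7.940 N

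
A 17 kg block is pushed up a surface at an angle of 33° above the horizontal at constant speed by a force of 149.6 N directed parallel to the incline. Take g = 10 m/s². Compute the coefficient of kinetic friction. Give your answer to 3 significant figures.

0.400

At constant speed ΣF = 0 along the incline. The applied 149.6 N acts up the slope; the weight component mg sin 33° = 92.589 N and kinetic friction μN both act down the slope.
So 149.6 = 92.589 + μ × 142.574, giving μ = (149.6 − 92.589) / 142.574 = 0.3999.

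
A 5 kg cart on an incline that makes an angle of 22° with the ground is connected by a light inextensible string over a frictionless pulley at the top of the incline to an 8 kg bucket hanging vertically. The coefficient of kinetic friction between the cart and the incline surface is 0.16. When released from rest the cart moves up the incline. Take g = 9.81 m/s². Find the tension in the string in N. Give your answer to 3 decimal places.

For the cart on the incline: the weight component along the slope is m₁g sin 22° = 5 × 9.81 × 0.3746 = 18.374 N and the normal force is N = m₁g cos 22° = 45.478 N.
Kinetic friction opposes the cart's motion up the incline: f = μN = 0.16 × 45.478 = 7.276 N acting down the slope.
Newton's second law for the cart (up-slope positive): T − 18.374 − 7.276 = 5 a. For the hanging bucket (downward positive): 8 × 9.81 − T = 8 a.
Adding the two equations eliminates T: 52.830 = 13 a, so a = 4.0638 m/s².
Then from the hanging bucket's equation, T = 8 × (9.81 − 4.0638) = 45.970 N.

45.970 N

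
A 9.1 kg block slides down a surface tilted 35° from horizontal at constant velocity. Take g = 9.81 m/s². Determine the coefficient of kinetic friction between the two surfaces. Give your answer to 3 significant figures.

0.700

At constant velocity the net force along the incline is zero: mg sin 35° = μ mg cos 35°.
So μ = tan 35° = 0.5736 / 0.8192 = 0.7002.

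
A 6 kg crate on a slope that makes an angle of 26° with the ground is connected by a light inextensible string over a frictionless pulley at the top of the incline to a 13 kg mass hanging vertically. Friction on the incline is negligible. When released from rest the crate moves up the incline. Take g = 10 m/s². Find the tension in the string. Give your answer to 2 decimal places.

For the crate on the incline: the weight component along the slope is m₁g sin 26° = 6 × 10 × 0.4384 = 26.304 N and the normal force is N = m₁g cos 26° = 53.928 N.
Newton's second law for the crate (up-slope positive): T − 26.304 = 6 a. For the hanging mass (downward positive): 13 × 10 − T = 13 a.
Adding the two equations eliminates T: 103.696 = 19 a, so a = 5.4577 m/s².
Then from the hanging mass's equation, T = 13 × (10 − 5.4577) = 59.050 N.

59.05 N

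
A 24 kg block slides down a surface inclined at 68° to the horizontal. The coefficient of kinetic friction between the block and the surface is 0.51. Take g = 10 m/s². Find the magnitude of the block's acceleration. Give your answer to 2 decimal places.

Resolving the weight along the incline: the component pulling the block down the slope is mg sin 68° = 24 × 10 × 0.9272 = 222.528 N, and the normal force is N = mg cos 68° = 24 × 10 × 0.3746 = 89.904 N.
Kinetic friction acts up the slope with magnitude f = μN = 0.51 × 89.904 = 45.851 N.
Net force along the incline is 222.528 − 45.851 = 176.677 N, so a = 176.677 / 24 = 7.3615 m/s².

7.36 m/s²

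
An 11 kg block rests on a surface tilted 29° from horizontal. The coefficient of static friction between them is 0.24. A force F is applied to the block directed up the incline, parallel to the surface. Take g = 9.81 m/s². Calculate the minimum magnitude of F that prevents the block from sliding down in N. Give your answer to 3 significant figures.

The normal force is N = mg cos 29° = 94.380 N. With F at its minimum the block is on the verge of sliding down, so static friction is at its maximum μ_s N = 0.24 × 94.380 = 22.651 N and acts up the slope.
Equilibrium along the incline: F + μ_s N = mg sin 29°, so F = 52.316 − 22.651 = 29.665 N.

29.7 N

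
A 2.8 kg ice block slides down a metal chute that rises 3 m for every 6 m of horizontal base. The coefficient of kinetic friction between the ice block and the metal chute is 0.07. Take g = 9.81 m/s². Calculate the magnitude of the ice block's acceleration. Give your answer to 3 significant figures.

3.77 m/s²

Resolving the weight along the incline: the component pulling the ice block down the slope is mg sin 26.57° = 2.8 × 9.81 × 0.4472 = 12.284 N, and the normal force is N = mg cos 26.57° = 2.8 × 9.81 × 0.8944 = 24.567 N.
Kinetic friction acts up the slope with magnitude f = μN = 0.07 × 24.567 = 1.720 N.
Net force along the incline is 12.284 − 1.720 = 10.564 N, so a = 10.564 / 2.8 = 3.7729 m/s².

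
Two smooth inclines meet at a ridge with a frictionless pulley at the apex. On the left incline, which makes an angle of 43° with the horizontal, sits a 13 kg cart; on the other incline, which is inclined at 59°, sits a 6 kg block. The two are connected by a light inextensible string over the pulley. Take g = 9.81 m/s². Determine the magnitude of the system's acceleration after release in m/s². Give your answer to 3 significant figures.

Resolve each weight along its own incline: the 13 kg mass has component 13 × 9.81 × sin 43° = 86.975 N down its slope, and the 6 kg mass has 6 × 9.81 × sin 59° = 50.453 N down its slope.
The 13 kg side's 86.975 N exceeds the other side's 50.453 N, so that mass slides down and the 6 kg mass slides up. Taking that direction as positive, Newton's second law for the whole system gives 86.975 − 50.453 = (13 + 6) a, so a = 36.522 / 19 = 1.9222 m/s².

1.92 m/s²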